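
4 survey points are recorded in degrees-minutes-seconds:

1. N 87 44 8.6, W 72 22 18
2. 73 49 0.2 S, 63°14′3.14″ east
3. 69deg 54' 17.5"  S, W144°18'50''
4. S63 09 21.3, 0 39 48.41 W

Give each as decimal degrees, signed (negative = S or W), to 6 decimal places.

1. 87.735722, -72.371667
2. -73.816722, 63.234206
3. -69.904861, -144.313889
4. -63.155917, -0.663447

Point 1:
  φ: 44′ + 8.6″ = 44.14333′; 87 + 44.14333/60 = 87.7357222
  N ⇒ keep positive
  λ: 22′ + 18″ = 22.30000′; 72 + 22.30000/60 = 72.3716667
  W ⇒ negate
Point 2:
  Lat: 73 + 49/60 + 0.2/3600 = 73.8167222
  hemisphere S, so the sign is −
  Longitude: 63 + 14/60 + 3.14/3600 = 63.2342056
  E → positive
Point 3:
  Lat: 69 + 54/60 + 17.5/3600 = 69.9048611
  S → negative
  Lon: 144° + 18/60 + 50/3600 = 144 + 0.300000 + 0.013889 = 144.3138889
  W → negative
Point 4:
  Latitude: 63° + 9/60 + 21.3/3600 = 63 + 0.150000 + 0.005917 = 63.1559167
  S ⇒ negate
  Longitude: 0 + 39/60 + 48.41/3600 = 0.6634472
  W → negative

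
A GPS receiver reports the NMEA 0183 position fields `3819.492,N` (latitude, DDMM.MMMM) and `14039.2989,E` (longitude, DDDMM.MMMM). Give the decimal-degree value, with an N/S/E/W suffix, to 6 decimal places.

φ: degrees = first 2 digits = 38, minutes = 19.492; 38 + 19.492/60 = 38.3248667
λ: split at 3 digits → 140° and 39.2989′; 140 + 39.2989/60 = 140.6549817

38.324867° N, 140.654982° E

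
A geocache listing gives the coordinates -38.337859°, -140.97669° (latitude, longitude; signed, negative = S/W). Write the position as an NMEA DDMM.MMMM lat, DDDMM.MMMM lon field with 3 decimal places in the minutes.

Latitude is negative → S; |value| = 38.337859
Latitude: minutes = (38.337859 − 38) × 60 = 20.27154
Longitude is negative → W; |value| = 140.976690
Lon: fractional part 0.976690 → 58.60140 minutes

3820.272,S / 14058.601,W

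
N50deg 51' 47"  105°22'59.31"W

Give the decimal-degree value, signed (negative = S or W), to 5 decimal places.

50.86306, -105.38314

Lat: 51′ + 47″ = 51.78333′; 50 + 51.78333/60 = 50.863056
N → positive
λ: 22′ + 59.31″ = 22.98850′; 105 + 22.98850/60 = 105.383142
W → negative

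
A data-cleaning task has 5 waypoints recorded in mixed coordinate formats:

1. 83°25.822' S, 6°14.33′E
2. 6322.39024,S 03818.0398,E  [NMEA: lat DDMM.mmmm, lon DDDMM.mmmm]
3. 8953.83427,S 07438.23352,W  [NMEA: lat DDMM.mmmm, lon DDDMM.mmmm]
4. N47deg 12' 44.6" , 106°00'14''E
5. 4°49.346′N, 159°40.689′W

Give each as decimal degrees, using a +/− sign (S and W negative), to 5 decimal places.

1. -83.43037, 6.23883
2. -63.37317, 38.30066
3. -89.89724, -74.63723
4. 47.21239, 106.00389
5. 4.82243, -159.67815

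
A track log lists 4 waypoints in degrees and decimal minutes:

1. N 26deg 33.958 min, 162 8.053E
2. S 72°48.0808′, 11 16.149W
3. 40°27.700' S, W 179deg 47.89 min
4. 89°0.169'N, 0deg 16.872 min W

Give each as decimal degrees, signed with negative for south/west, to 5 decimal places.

Point 1:
  φ: 33.958′ = 0.565967°; total 26.565967
  N → positive
  Longitude: 162 + 8.053/60 = 162.134217
  E → positive
Point 2:
  Latitude: 72 + 48.0808/60 = 72.801347
  S → negative
  Longitude: 11 + 16.149/60 = 11.269150
  hemisphere W, so the sign is −
Point 3:
  Latitude: 40 + 27.7/60 = 40.461667
  S → negative
  Lon: 179 + 47.89/60 = 179.798167
  hemisphere W, so the sign is −
Point 4:
  φ: 89 + 0.169/60 = 89.002817
  N → positive
  Longitude: 0 + 16.872/60 = 0.281200
  W → negative

1. 26.56597, 162.13422
2. -72.80135, -11.26915
3. -40.46167, -179.79817
4. 89.00282, -0.28120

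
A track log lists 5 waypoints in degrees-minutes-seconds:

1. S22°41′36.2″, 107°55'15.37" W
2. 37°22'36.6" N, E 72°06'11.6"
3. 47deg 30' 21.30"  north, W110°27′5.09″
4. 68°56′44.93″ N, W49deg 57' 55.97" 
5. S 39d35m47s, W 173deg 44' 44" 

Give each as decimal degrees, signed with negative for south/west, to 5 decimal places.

Point 1:
  Lat: 22° + 41/60 + 36.2/3600 = 22 + 0.683333 + 0.010056 = 22.693389
  S ⇒ negate
  λ: 107° + 55/60 + 15.37/3600 = 107 + 0.916667 + 0.004269 = 107.920936
  W ⇒ negate
Point 2:
  Lat: 37° + 22/60 + 36.6/3600 = 37 + 0.366667 + 0.010167 = 37.376833
  N → positive
  Longitude: 72° + 6/60 + 11.6/3600 = 72 + 0.100000 + 0.003222 = 72.103222
  E → positive
Point 3:
  Latitude: 47 + 30/60 + 21.3/3600 = 47.505917
  N ⇒ keep positive
  Longitude: 110° + 27/60 + 5.09/3600 = 110 + 0.450000 + 0.001414 = 110.451414
  W → negative
Point 4:
  Lat: 68° + 56/60 + 44.93/3600 = 68 + 0.933333 + 0.012481 = 68.945814
  N → positive
  Longitude: 49° + 57/60 + 55.97/3600 = 49 + 0.950000 + 0.015547 = 49.965547
  W ⇒ negate
Point 5:
  Latitude: 39 + 35/60 + 47/3600 = 39.596389
  S ⇒ negate
  Longitude: 173 + 44/60 + 44/3600 = 173.745556
  W → negative

1. -22.69339, -107.92094
2. 37.37683, 72.10322
3. 47.50592, -110.45141
4. 68.94581, -49.96555
5. -39.59639, -173.74556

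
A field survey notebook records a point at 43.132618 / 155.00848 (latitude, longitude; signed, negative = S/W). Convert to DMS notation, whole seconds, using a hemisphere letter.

43°07′57″ N, 155°00′31″ E

Latitude: 0.132618° → 7.95708′; 0.95708 × 60 = 57.42″
Lon: whole degrees 155; 0.50880′ → 0′ and 30.53″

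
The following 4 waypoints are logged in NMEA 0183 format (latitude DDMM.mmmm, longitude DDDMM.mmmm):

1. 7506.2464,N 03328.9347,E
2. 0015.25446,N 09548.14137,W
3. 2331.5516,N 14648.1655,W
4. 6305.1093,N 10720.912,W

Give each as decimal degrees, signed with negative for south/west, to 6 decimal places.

1. 75.104107, 33.482245
2. 0.254241, -95.802356
3. 23.525860, -146.802758
4. 63.085155, -107.348533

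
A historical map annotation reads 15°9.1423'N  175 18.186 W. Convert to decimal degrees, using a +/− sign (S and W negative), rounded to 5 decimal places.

φ: 15 + 9.1423/60 = 15.152372
N → positive
λ: 18.186′ = 0.303100°; total 175.303100
W → negative

15.15237, -175.30310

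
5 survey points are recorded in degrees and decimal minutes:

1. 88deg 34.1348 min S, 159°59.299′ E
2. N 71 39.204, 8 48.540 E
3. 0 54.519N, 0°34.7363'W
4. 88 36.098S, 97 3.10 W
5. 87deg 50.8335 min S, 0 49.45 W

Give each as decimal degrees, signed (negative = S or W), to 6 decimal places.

1. -88.568913, 159.988317
2. 71.653400, 8.809000
3. 0.908650, -0.578938
4. -88.601633, -97.051667
5. -87.847225, -0.824167

Point 1:
  Latitude: 88 + 34.1348/60 = 88.5689133
  S ⇒ negate
  Longitude: 159 + 59.299/60 = 159.9883167
  E → positive
Point 2:
  Latitude: 39.204′ = 0.653400°; total 71.6534000
  N ⇒ keep positive
  Lon: 8 + 48.54/60 = 8.8090000
  E ⇒ keep positive
Point 3:
  Latitude: 0 + 54.519/60 = 0.9086500
  N → positive
  Longitude: 34.7363′ = 0.578938°; total 0.5789383
  hemisphere W, so the sign is −
Point 4:
  Latitude: 36.098′ = 0.601633°; total 88.6016333
  hemisphere S, so the sign is −
  λ: 97 + 3.1/60 = 97.0516667
  W → negative
Point 5:
  Latitude: 50.8335′ = 0.847225°; total 87.8472250
  hemisphere S, so the sign is −
  Longitude: 49.45′ = 0.824167°; total 0.8241667
  hemisphere W, so the sign is −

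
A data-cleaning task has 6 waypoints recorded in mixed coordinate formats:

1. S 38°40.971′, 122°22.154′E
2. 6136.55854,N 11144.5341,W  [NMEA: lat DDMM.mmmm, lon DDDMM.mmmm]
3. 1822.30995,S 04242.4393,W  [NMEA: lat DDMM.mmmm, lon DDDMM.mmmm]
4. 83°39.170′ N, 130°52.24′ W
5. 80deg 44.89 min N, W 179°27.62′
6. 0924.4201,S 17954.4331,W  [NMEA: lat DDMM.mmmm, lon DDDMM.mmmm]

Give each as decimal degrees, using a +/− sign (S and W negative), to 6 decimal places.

1. -38.682850, 122.369233
2. 61.609309, -111.742235
3. -18.371833, -42.707322
4. 83.652833, -130.870667
5. 80.748167, -179.460333
6. -9.407002, -179.907218

Point 1:
  Lat: 38 + 40.971/60 = 38.6828500
  hemisphere S, so the sign is −
  λ: 122 + 22.154/60 = 122.3692333
  E → positive
Point 2:
  φ: split at 2 digits → 61° and 36.55854′; 61 + 36.55854/60 = 61.6093090
  N → positive
  λ: degrees = first 3 digits = 111, minutes = 44.5341; 111 + 44.5341/60 = 111.7422350
  W → negative
Point 3:
  φ: split at 2 digits → 18° and 22.30995′; 18 + 22.30995/60 = 18.3718325
  S → negative
  Lon: split at 3 digits → 042° and 42.4393′; 42 + 42.4393/60 = 42.7073217
  hemisphere W, so the sign is −
Point 4:
  Latitude: 39.17′ = 0.652833°; total 83.6528333
  N ⇒ keep positive
  Longitude: 130 + 52.24/60 = 130.8706667
  W ⇒ negate
Point 5:
  φ: 80 + 44.89/60 = 80.7481667
  N → positive
  Lon: 179 + 27.62/60 = 179.4603333
  W ⇒ negate
Point 6:
  Latitude: degrees = first 2 digits = 9, minutes = 24.4201; 9 + 24.4201/60 = 9.4070017
  hemisphere S, so the sign is −
  Lon: degrees = first 3 digits = 179, minutes = 54.4331; 179 + 54.4331/60 = 179.9072183
  W ⇒ negate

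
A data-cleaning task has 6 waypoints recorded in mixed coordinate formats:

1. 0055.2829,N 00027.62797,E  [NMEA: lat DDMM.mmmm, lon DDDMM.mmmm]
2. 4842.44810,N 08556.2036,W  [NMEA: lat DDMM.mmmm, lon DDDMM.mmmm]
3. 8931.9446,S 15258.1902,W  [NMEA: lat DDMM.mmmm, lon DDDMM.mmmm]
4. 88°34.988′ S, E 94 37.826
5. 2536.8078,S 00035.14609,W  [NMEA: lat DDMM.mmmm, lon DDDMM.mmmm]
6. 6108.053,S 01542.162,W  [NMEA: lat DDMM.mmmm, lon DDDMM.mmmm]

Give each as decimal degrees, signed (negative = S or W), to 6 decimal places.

Point 1:
  φ: split at 2 digits → 00° and 55.2829′; 0 + 55.2829/60 = 0.9213817
  N ⇒ keep positive
  λ: degrees = first 3 digits = 0, minutes = 27.62797; 0 + 27.62797/60 = 0.4604662
  E → positive
Point 2:
  Latitude: degrees = first 2 digits = 48, minutes = 42.4481; 48 + 42.4481/60 = 48.7074683
  N → positive
  λ: degrees = first 3 digits = 85, minutes = 56.2036; 85 + 56.2036/60 = 85.9367267
  W ⇒ negate
Point 3:
  φ: degrees = first 2 digits = 89, minutes = 31.9446; 89 + 31.9446/60 = 89.5324100
  hemisphere S, so the sign is −
  Lon: split at 3 digits → 152° and 58.1902′; 152 + 58.1902/60 = 152.9698367
  hemisphere W, so the sign is −
Point 4:
  Latitude: 88 + 34.988/60 = 88.5831333
  S → negative
  Lon: 37.826′ = 0.630433°; total 94.6304333
  E ⇒ keep positive
Point 5:
  Latitude: split at 2 digits → 25° and 36.8078′; 25 + 36.8078/60 = 25.6134633
  S ⇒ negate
  λ: split at 3 digits → 000° and 35.14609′; 0 + 35.14609/60 = 0.5857682
  hemisphere W, so the sign is −
Point 6:
  Lat: degrees = first 2 digits = 61, minutes = 8.053; 61 + 8.053/60 = 61.1342167
  hemisphere S, so the sign is −
  Lon: degrees = first 3 digits = 15, minutes = 42.162; 15 + 42.162/60 = 15.7027000
  W → negative

1. 0.921382, 0.460466
2. 48.707468, -85.936727
3. -89.532410, -152.969837
4. -88.583133, 94.630433
5. -25.613463, -0.585768
6. -61.134217, -15.702700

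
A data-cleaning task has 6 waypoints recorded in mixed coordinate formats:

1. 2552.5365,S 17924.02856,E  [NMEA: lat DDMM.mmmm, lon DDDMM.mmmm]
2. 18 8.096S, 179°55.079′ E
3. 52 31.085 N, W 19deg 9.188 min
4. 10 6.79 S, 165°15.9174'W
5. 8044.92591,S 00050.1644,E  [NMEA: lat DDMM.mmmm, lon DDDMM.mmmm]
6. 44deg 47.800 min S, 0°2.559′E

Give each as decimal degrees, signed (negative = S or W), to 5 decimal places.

1. -25.87561, 179.40048
2. -18.13493, 179.91798
3. 52.51808, -19.15313
4. -10.11317, -165.26529
5. -80.74877, 0.83607
6. -44.79667, 0.04265

Point 1:
  φ: split at 2 digits → 25° and 52.5365′; 25 + 52.5365/60 = 25.875608
  S → negative
  Longitude: degrees = first 3 digits = 179, minutes = 24.02856; 179 + 24.02856/60 = 179.400476
  E ⇒ keep positive
Point 2:
  φ: 8.096′ = 0.134933°; total 18.134933
  S ⇒ negate
  Longitude: 55.079′ = 0.917983°; total 179.917983
  E ⇒ keep positive
Point 3:
  Lat: 52 + 31.085/60 = 52.518083
  N ⇒ keep positive
  λ: 19 + 9.188/60 = 19.153133
  W → negative
Point 4:
  φ: 10 + 6.79/60 = 10.113167
  hemisphere S, so the sign is −
  Lon: 165 + 15.9174/60 = 165.265290
  W → negative
Point 5:
  Lat: split at 2 digits → 80° and 44.92591′; 80 + 44.92591/60 = 80.748765
  S ⇒ negate
  λ: degrees = first 3 digits = 0, minutes = 50.1644; 0 + 50.1644/60 = 0.836073
  E → positive
Point 6:
  φ: 44 + 47.8/60 = 44.796667
  S → negative
  Lon: 2.559′ = 0.042650°; total 0.042650
  E → positive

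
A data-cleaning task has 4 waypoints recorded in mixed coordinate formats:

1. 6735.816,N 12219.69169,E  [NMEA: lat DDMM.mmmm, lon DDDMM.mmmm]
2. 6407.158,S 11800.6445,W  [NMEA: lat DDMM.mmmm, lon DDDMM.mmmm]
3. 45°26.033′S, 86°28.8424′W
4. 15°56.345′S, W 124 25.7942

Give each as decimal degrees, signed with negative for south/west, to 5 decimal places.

1. 67.59693, 122.32819
2. -64.11930, -118.01074
3. -45.43388, -86.48071
4. -15.93908, -124.42990

Point 1:
  Lat: split at 2 digits → 67° and 35.816′; 67 + 35.816/60 = 67.596933
  N → positive
  Longitude: degrees = first 3 digits = 122, minutes = 19.69169; 122 + 19.69169/60 = 122.328195
  E ⇒ keep positive
Point 2:
  Latitude: split at 2 digits → 64° and 7.158′; 64 + 7.158/60 = 64.119300
  hemisphere S, so the sign is −
  Longitude: degrees = first 3 digits = 118, minutes = 0.6445; 118 + 0.6445/60 = 118.010742
  hemisphere W, so the sign is −
Point 3:
  Latitude: 26.033′ = 0.433883°; total 45.433883
  hemisphere S, so the sign is −
  λ: 86 + 28.8424/60 = 86.480707
  W ⇒ negate
Point 4:
  Lat: 56.345′ = 0.939083°; total 15.939083
  S → negative
  Lon: 25.7942′ = 0.429903°; total 124.429903
  hemisphere W, so the sign is −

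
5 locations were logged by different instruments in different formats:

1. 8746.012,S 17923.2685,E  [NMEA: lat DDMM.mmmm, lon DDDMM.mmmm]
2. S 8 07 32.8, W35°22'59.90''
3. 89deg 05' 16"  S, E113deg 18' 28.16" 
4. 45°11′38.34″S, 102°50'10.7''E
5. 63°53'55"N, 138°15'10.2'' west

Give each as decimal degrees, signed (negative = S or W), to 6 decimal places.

1. -87.766867, 179.387808
2. -8.125778, -35.383306
3. -89.087778, 113.307822
4. -45.193983, 102.836306
5. 63.898611, -138.252833

Point 1:
  Lat: split at 2 digits → 87° and 46.012′; 87 + 46.012/60 = 87.7668667
  hemisphere S, so the sign is −
  Lon: degrees = first 3 digits = 179, minutes = 23.2685; 179 + 23.2685/60 = 179.3878083
  E → positive
Point 2:
  Latitude: 8° + 7/60 + 32.8/3600 = 8 + 0.116667 + 0.009111 = 8.1257778
  S ⇒ negate
  Lon: 35 + 22/60 + 59.9/3600 = 35.3833056
  W ⇒ negate
Point 3:
  Lat: 89° + 5/60 + 16/3600 = 89 + 0.083333 + 0.004444 = 89.0877778
  S → negative
  Lon: 18′ + 28.16″ = 18.46933′; 113 + 18.46933/60 = 113.3078222
  E ⇒ keep positive
Point 4:
  φ: 45 + 11/60 + 38.34/3600 = 45.1939833
  S → negative
  Lon: 102 + 50/60 + 10.7/3600 = 102.8363056
  E → positive
Point 5:
  φ: 53′ + 55″ = 53.91667′; 63 + 53.91667/60 = 63.8986111
  N → positive
  Lon: 138 + 15/60 + 10.2/3600 = 138.2528333
  hemisphere W, so the sign is −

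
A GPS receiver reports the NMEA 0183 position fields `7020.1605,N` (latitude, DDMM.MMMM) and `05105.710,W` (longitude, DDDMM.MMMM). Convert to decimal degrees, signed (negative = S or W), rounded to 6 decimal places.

φ: degrees = first 2 digits = 70, minutes = 20.1605; 70 + 20.1605/60 = 70.3360083
N → positive
Longitude: degrees = first 3 digits = 51, minutes = 5.71; 51 + 5.71/60 = 51.0951667
W ⇒ negate

70.336008, -51.095167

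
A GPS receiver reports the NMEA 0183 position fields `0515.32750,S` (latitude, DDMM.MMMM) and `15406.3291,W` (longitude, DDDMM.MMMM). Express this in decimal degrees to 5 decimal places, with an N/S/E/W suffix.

5.25546° S, 154.10549° W

Lat: degrees = first 2 digits = 5, minutes = 15.3275; 5 + 15.3275/60 = 5.255458
Lon: degrees = first 3 digits = 154, minutes = 6.3291; 154 + 6.3291/60 = 154.105485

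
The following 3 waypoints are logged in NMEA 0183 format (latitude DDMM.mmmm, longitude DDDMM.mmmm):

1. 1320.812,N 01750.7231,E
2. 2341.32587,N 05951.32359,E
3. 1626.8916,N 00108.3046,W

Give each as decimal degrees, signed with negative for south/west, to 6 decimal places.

1. 13.346867, 17.845385
2. 23.688765, 59.855393
3. 16.448193, -1.138410

Point 1:
  Lat: split at 2 digits → 13° and 20.812′; 13 + 20.812/60 = 13.3468667
  N ⇒ keep positive
  λ: split at 3 digits → 017° and 50.7231′; 17 + 50.7231/60 = 17.8453850
  E ⇒ keep positive
Point 2:
  φ: split at 2 digits → 23° and 41.32587′; 23 + 41.32587/60 = 23.6887645
  N ⇒ keep positive
  λ: degrees = first 3 digits = 59, minutes = 51.32359; 59 + 51.32359/60 = 59.8553932
  E → positive
Point 3:
  φ: split at 2 digits → 16° and 26.8916′; 16 + 26.8916/60 = 16.4481933
  N → positive
  λ: degrees = first 3 digits = 1, minutes = 8.3046; 1 + 8.3046/60 = 1.1384100
  hemisphere W, so the sign is −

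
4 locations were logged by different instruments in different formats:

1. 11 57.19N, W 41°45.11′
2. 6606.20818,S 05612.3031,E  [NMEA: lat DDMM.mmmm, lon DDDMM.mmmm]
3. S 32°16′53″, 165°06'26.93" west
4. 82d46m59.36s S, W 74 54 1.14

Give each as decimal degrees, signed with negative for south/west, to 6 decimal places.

1. 11.953167, -41.751833
2. -66.103470, 56.205052
3. -32.281389, -165.107481
4. -82.783156, -74.900317

Point 1:
  Lat: 57.19′ = 0.953167°; total 11.9531667
  N ⇒ keep positive
  Longitude: 41 + 45.11/60 = 41.7518333
  W → negative
Point 2:
  Lat: split at 2 digits → 66° and 6.20818′; 66 + 6.20818/60 = 66.1034697
  S → negative
  Longitude: degrees = first 3 digits = 56, minutes = 12.3031; 56 + 12.3031/60 = 56.2050517
  E → positive
Point 3:
  φ: 16′ + 53″ = 16.88333′; 32 + 16.88333/60 = 32.2813889
  S ⇒ negate
  λ: 6′ + 26.93″ = 6.44883′; 165 + 6.44883/60 = 165.1074806
  W ⇒ negate
Point 4:
  Lat: 82° + 46/60 + 59.36/3600 = 82 + 0.766667 + 0.016489 = 82.7831556
  S → negative
  Longitude: 74° + 54/60 + 1.14/3600 = 74 + 0.900000 + 0.000317 = 74.9003167
  W ⇒ negate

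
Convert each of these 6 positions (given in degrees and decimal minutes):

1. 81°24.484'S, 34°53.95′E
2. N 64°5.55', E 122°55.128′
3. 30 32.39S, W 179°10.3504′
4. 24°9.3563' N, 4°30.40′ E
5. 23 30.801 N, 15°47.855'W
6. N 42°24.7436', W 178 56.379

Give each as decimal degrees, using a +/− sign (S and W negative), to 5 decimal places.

1. -81.40807, 34.89917
2. 64.09250, 122.91880
3. -30.53983, -179.17251
4. 24.15594, 4.50667
5. 23.51335, -15.79758
6. 42.41239, -178.93965

Point 1:
  Latitude: 24.484′ = 0.408067°; total 81.408067
  S ⇒ negate
  Longitude: 34 + 53.95/60 = 34.899167
  E → positive
Point 2:
  Latitude: 64 + 5.55/60 = 64.092500
  N ⇒ keep positive
  Lon: 55.128′ = 0.918800°; total 122.918800
  E → positive
Point 3:
  φ: 30 + 32.39/60 = 30.539833
  hemisphere S, so the sign is −
  Longitude: 10.3504′ = 0.172507°; total 179.172507
  hemisphere W, so the sign is −
Point 4:
  Latitude: 9.3563′ = 0.155938°; total 24.155938
  N ⇒ keep positive
  λ: 4 + 30.4/60 = 4.506667
  E → positive
Point 5:
  Lat: 30.801′ = 0.513350°; total 23.513350
  N → positive
  Longitude: 15 + 47.855/60 = 15.797583
  W ⇒ negate
Point 6:
  φ: 42 + 24.7436/60 = 42.412393
  N ⇒ keep positive
  Longitude: 56.379′ = 0.939650°; total 178.939650
  W → negative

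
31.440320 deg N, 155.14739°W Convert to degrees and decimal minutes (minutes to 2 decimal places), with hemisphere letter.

φ: 31° + 0.440320 × 60 = 31° 26.4192′
Longitude: 155° + 0.147390 × 60 = 155° 8.8434′

31° 26.42′ N, 155° 8.84′ W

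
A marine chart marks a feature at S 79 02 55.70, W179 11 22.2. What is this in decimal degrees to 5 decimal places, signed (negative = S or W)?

-79.04881, -179.18950

Latitude: 79 + 2/60 + 55.7/3600 = 79.048806
S ⇒ negate
λ: 11′ + 22.2″ = 11.37000′; 179 + 11.37000/60 = 179.189500
W → negative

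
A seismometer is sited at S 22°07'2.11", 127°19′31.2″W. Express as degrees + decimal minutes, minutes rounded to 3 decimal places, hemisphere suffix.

22° 7.035′ S, 127° 19.520′ W

Latitude: 7 + 2.11/60 = 7.03517′
λ: 19 + 31.2/60 = 19.52000′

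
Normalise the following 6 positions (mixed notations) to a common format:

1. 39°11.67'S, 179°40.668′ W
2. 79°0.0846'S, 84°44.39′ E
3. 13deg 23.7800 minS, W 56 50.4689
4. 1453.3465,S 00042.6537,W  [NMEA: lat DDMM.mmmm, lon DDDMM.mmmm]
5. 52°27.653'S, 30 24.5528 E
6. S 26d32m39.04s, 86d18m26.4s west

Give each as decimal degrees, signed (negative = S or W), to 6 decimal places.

1. -39.194500, -179.677800
2. -79.001410, 84.739833
3. -13.396333, -56.841148
4. -14.889108, -0.710895
5. -52.460883, 30.409213
6. -26.544178, -86.307333

Point 1:
  Latitude: 39 + 11.67/60 = 39.1945000
  S ⇒ negate
  Lon: 40.668′ = 0.677800°; total 179.6778000
  W ⇒ negate
Point 2:
  φ: 0.0846′ = 0.001410°; total 79.0014100
  hemisphere S, so the sign is −
  λ: 44.39′ = 0.739833°; total 84.7398333
  E → positive
Point 3:
  Latitude: 13 + 23.78/60 = 13.3963333
  hemisphere S, so the sign is −
  Lon: 56 + 50.4689/60 = 56.8411483
  hemisphere W, so the sign is −
Point 4:
  φ: split at 2 digits → 14° and 53.3465′; 14 + 53.3465/60 = 14.8891083
  hemisphere S, so the sign is −
  λ: degrees = first 3 digits = 0, minutes = 42.6537; 0 + 42.6537/60 = 0.7108950
  W → negative
Point 5:
  Latitude: 52 + 27.653/60 = 52.4608833
  S → negative
  λ: 24.5528′ = 0.409213°; total 30.4092133
  E ⇒ keep positive
Point 6:
  Latitude: 32′ + 39.04″ = 32.65067′; 26 + 32.65067/60 = 26.5441778
  S → negative
  Lon: 18′ + 26.4″ = 18.44000′; 86 + 18.44000/60 = 86.3073333
  W → negative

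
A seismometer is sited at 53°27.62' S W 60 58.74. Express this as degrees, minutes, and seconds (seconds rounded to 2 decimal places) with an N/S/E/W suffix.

Lat: 27.62000′ → 27′ and 0.62000 × 60 = 37.2000″
λ: 58.74000′ → 58′ and 0.74000 × 60 = 44.4000″

53°27′37.20″ S, 60°58′44.40″ W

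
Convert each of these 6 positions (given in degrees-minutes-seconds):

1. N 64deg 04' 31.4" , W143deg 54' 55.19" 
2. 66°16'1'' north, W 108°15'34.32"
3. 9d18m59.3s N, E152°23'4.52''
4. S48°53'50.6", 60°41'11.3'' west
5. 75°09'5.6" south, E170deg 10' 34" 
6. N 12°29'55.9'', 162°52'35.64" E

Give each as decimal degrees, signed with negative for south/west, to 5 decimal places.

Point 1:
  Latitude: 4′ + 31.4″ = 4.52333′; 64 + 4.52333/60 = 64.075389
  N → positive
  λ: 54′ + 55.19″ = 54.91983′; 143 + 54.91983/60 = 143.915331
  W ⇒ negate
Point 2:
  φ: 16′ + 1″ = 16.01667′; 66 + 16.01667/60 = 66.266944
  N → positive
  Lon: 15′ + 34.32″ = 15.57200′; 108 + 15.57200/60 = 108.259533
  W → negative
Point 3:
  φ: 9° + 18/60 + 59.3/3600 = 9 + 0.300000 + 0.016472 = 9.316472
  N ⇒ keep positive
  Lon: 152 + 23/60 + 4.52/3600 = 152.384589
  E → positive
Point 4:
  Latitude: 48° + 53/60 + 50.6/3600 = 48 + 0.883333 + 0.014056 = 48.897389
  hemisphere S, so the sign is −
  Longitude: 60 + 41/60 + 11.3/3600 = 60.686472
  W ⇒ negate
Point 5:
  Latitude: 75 + 9/60 + 5.6/3600 = 75.151556
  S ⇒ negate
  λ: 170° + 10/60 + 34/3600 = 170 + 0.166667 + 0.009444 = 170.176111
  E ⇒ keep positive
Point 6:
  Lat: 12 + 29/60 + 55.9/3600 = 12.498861
  N → positive
  Longitude: 52′ + 35.64″ = 52.59400′; 162 + 52.59400/60 = 162.876567
  E → positive

1. 64.07539, -143.91533
2. 66.26694, -108.25953
3. 9.31647, 152.38459
4. -48.89739, -60.68647
5. -75.15156, 170.17611
6. 12.49886, 162.87657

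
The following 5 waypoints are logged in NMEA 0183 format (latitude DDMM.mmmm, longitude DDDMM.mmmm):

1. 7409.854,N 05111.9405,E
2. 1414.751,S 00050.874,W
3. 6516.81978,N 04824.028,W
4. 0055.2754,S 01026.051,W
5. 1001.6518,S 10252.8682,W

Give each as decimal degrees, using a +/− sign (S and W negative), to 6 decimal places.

Point 1:
  Lat: split at 2 digits → 74° and 9.854′; 74 + 9.854/60 = 74.1642333
  N ⇒ keep positive
  Longitude: split at 3 digits → 051° and 11.9405′; 51 + 11.9405/60 = 51.1990083
  E ⇒ keep positive
Point 2:
  Lat: split at 2 digits → 14° and 14.751′; 14 + 14.751/60 = 14.2458500
  S → negative
  Longitude: split at 3 digits → 000° and 50.874′; 0 + 50.874/60 = 0.8479000
  W ⇒ negate
Point 3:
  Latitude: degrees = first 2 digits = 65, minutes = 16.81978; 65 + 16.81978/60 = 65.2803297
  N ⇒ keep positive
  λ: degrees = first 3 digits = 48, minutes = 24.028; 48 + 24.028/60 = 48.4004667
  W ⇒ negate
Point 4:
  Latitude: split at 2 digits → 00° and 55.2754′; 0 + 55.2754/60 = 0.9212567
  S ⇒ negate
  λ: split at 3 digits → 010° and 26.051′; 10 + 26.051/60 = 10.4341833
  hemisphere W, so the sign is −
Point 5:
  φ: split at 2 digits → 10° and 1.6518′; 10 + 1.6518/60 = 10.0275300
  S → negative
  λ: degrees = first 3 digits = 102, minutes = 52.8682; 102 + 52.8682/60 = 102.8811367
  hemisphere W, so the sign is −

1. 74.164233, 51.199008
2. -14.245850, -0.847900
3. 65.280330, -48.400467
4. -0.921257, -10.434183
5. -10.027530, -102.881137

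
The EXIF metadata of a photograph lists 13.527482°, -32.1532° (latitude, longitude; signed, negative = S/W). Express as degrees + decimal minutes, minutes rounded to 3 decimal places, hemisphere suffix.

13° 31.649′ N, 32° 9.192′ W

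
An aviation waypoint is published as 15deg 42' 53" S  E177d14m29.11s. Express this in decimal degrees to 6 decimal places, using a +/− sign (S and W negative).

-15.714722, 177.241419

Lat: 42′ + 53″ = 42.88333′; 15 + 42.88333/60 = 15.7147222
hemisphere S, so the sign is −
Lon: 177° + 14/60 + 29.11/3600 = 177 + 0.233333 + 0.008086 = 177.2414194
E → positive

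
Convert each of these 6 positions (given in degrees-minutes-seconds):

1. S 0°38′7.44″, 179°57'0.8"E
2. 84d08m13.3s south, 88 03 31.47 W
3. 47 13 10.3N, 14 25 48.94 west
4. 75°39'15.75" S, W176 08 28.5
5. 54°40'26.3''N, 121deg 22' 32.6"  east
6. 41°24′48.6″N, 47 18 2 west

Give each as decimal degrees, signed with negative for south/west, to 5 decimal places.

Point 1:
  Latitude: 38′ + 7.44″ = 38.12400′; 0 + 38.12400/60 = 0.635400
  S ⇒ negate
  λ: 179 + 57/60 + 0.8/3600 = 179.950222
  E → positive
Point 2:
  Latitude: 8′ + 13.3″ = 8.22167′; 84 + 8.22167/60 = 84.137028
  hemisphere S, so the sign is −
  Lon: 3′ + 31.47″ = 3.52450′; 88 + 3.52450/60 = 88.058742
  hemisphere W, so the sign is −
Point 3:
  Latitude: 47° + 13/60 + 10.3/3600 = 47 + 0.216667 + 0.002861 = 47.219528
  N → positive
  Longitude: 14 + 25/60 + 48.94/3600 = 14.430261
  hemisphere W, so the sign is −
Point 4:
  Latitude: 75° + 39/60 + 15.75/3600 = 75 + 0.650000 + 0.004375 = 75.654375
  S → negative
  λ: 8′ + 28.5″ = 8.47500′; 176 + 8.47500/60 = 176.141250
  W ⇒ negate
Point 5:
  Latitude: 54° + 40/60 + 26.3/3600 = 54 + 0.666667 + 0.007306 = 54.673972
  N → positive
  λ: 121° + 22/60 + 32.6/3600 = 121 + 0.366667 + 0.009056 = 121.375722
  E → positive
Point 6:
  φ: 41° + 24/60 + 48.6/3600 = 41 + 0.400000 + 0.013500 = 41.413500
  N → positive
  Lon: 47° + 18/60 + 2/3600 = 47 + 0.300000 + 0.000556 = 47.300556
  W → negative

1. -0.63540, 179.95022
2. -84.13703, -88.05874
3. 47.21953, -14.43026
4. -75.65438, -176.14125
5. 54.67397, 121.37572
6. 41.41350, -47.30056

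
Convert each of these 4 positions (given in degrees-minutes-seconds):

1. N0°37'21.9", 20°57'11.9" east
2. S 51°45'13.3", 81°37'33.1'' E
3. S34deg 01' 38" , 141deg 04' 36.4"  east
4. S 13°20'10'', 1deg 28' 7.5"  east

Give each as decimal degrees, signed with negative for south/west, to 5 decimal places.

Point 1:
  Latitude: 37′ + 21.9″ = 37.36500′; 0 + 37.36500/60 = 0.622750
  N ⇒ keep positive
  Longitude: 20° + 57/60 + 11.9/3600 = 20 + 0.950000 + 0.003306 = 20.953306
  E → positive
Point 2:
  Latitude: 51° + 45/60 + 13.3/3600 = 51 + 0.750000 + 0.003694 = 51.753694
  hemisphere S, so the sign is −
  λ: 81° + 37/60 + 33.1/3600 = 81 + 0.616667 + 0.009194 = 81.625861
  E ⇒ keep positive
Point 3:
  Latitude: 34° + 1/60 + 38/3600 = 34 + 0.016667 + 0.010556 = 34.027222
  hemisphere S, so the sign is −
  Lon: 141 + 4/60 + 36.4/3600 = 141.076778
  E → positive
Point 4:
  Lat: 13 + 20/60 + 10/3600 = 13.336111
  hemisphere S, so the sign is −
  λ: 1 + 28/60 + 7.5/3600 = 1.468750
  E → positive

1. 0.62275, 20.95331
2. -51.75369, 81.62586
3. -34.02722, 141.07678
4. -13.33611, 1.46875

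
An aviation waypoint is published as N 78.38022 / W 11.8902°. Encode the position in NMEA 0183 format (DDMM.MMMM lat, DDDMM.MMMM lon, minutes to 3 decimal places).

7822.813,N / 01153.412,W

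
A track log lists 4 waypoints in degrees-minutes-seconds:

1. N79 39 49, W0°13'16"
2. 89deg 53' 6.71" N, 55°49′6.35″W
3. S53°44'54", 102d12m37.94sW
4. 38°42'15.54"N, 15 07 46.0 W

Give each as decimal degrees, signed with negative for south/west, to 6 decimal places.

1. 79.663611, -0.221111
2. 89.885197, -55.818431
3. -53.748333, -102.210539
4. 38.704317, -15.129444

Point 1:
  Lat: 79 + 39/60 + 49/3600 = 79.6636111
  N → positive
  λ: 0° + 13/60 + 16/3600 = 0 + 0.216667 + 0.004444 = 0.2211111
  W ⇒ negate
Point 2:
  φ: 89 + 53/60 + 6.71/3600 = 89.8851972
  N ⇒ keep positive
  Lon: 49′ + 6.35″ = 49.10583′; 55 + 49.10583/60 = 55.8184306
  hemisphere W, so the sign is −
Point 3:
  φ: 44′ + 54″ = 44.90000′; 53 + 44.90000/60 = 53.7483333
  S ⇒ negate
  λ: 102 + 12/60 + 37.94/3600 = 102.2105389
  W ⇒ negate
Point 4:
  φ: 38° + 42/60 + 15.54/3600 = 38 + 0.700000 + 0.004317 = 38.7043167
  N ⇒ keep positive
  Lon: 15° + 7/60 + 46/3600 = 15 + 0.116667 + 0.012778 = 15.1294444
  W → negative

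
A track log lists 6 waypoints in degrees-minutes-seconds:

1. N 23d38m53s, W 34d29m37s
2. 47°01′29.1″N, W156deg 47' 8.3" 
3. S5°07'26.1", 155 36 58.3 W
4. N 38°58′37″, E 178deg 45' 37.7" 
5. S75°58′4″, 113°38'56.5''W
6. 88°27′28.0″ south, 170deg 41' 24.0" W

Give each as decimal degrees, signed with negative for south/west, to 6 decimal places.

1. 23.648056, -34.493611
2. 47.024750, -156.785639
3. -5.123917, -155.616194
4. 38.976944, 178.760472
5. -75.967778, -113.649028
6. -88.457778, -170.690000

Point 1:
  Latitude: 38′ + 53″ = 38.88333′; 23 + 38.88333/60 = 23.6480556
  N → positive
  Lon: 34° + 29/60 + 37/3600 = 34 + 0.483333 + 0.010278 = 34.4936111
  W ⇒ negate
Point 2:
  Lat: 1′ + 29.1″ = 1.48500′; 47 + 1.48500/60 = 47.0247500
  N → positive
  λ: 47′ + 8.3″ = 47.13833′; 156 + 47.13833/60 = 156.7856389
  W → negative
Point 3:
  Lat: 7′ + 26.1″ = 7.43500′; 5 + 7.43500/60 = 5.1239167
  S ⇒ negate
  Longitude: 155 + 36/60 + 58.3/3600 = 155.6161944
  hemisphere W, so the sign is −
Point 4:
  Latitude: 38° + 58/60 + 37/3600 = 38 + 0.966667 + 0.010278 = 38.9769444
  N ⇒ keep positive
  λ: 178 + 45/60 + 37.7/3600 = 178.7604722
  E ⇒ keep positive
Point 5:
  φ: 58′ + 4″ = 58.06667′; 75 + 58.06667/60 = 75.9677778
  hemisphere S, so the sign is −
  Longitude: 113 + 38/60 + 56.5/3600 = 113.6490278
  W ⇒ negate
Point 6:
  φ: 27′ + 28″ = 27.46667′; 88 + 27.46667/60 = 88.4577778
  hemisphere S, so the sign is −
  Lon: 41′ + 24″ = 41.40000′; 170 + 41.40000/60 = 170.6900000
  hemisphere W, so the sign is −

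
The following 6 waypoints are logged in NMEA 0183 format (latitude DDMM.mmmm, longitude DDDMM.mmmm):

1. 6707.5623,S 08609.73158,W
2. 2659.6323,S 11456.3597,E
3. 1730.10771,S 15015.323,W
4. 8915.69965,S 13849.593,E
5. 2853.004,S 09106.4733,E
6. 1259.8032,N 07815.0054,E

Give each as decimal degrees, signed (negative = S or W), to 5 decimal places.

1. -67.12604, -86.16219
2. -26.99387, 114.93933
3. -17.50180, -150.25538
4. -89.26166, 138.82655
5. -28.88340, 91.10789
6. 12.99672, 78.25009

Point 1:
  Lat: degrees = first 2 digits = 67, minutes = 7.5623; 67 + 7.5623/60 = 67.126038
  hemisphere S, so the sign is −
  Lon: split at 3 digits → 086° and 9.73158′; 86 + 9.73158/60 = 86.162193
  W → negative
Point 2:
  Latitude: degrees = first 2 digits = 26, minutes = 59.6323; 26 + 59.6323/60 = 26.993872
  S → negative
  Lon: split at 3 digits → 114° and 56.3597′; 114 + 56.3597/60 = 114.939328
  E → positive
Point 3:
  Lat: split at 2 digits → 17° and 30.10771′; 17 + 30.10771/60 = 17.501795
  hemisphere S, so the sign is −
  λ: split at 3 digits → 150° and 15.323′; 150 + 15.323/60 = 150.255383
  W → negative
Point 4:
  φ: split at 2 digits → 89° and 15.69965′; 89 + 15.69965/60 = 89.261661
  hemisphere S, so the sign is −
  Lon: degrees = first 3 digits = 138, minutes = 49.593; 138 + 49.593/60 = 138.826550
  E ⇒ keep positive
Point 5:
  φ: split at 2 digits → 28° and 53.004′; 28 + 53.004/60 = 28.883400
  S → negative
  Longitude: split at 3 digits → 091° and 6.4733′; 91 + 6.4733/60 = 91.107888
  E → positive
Point 6:
  Latitude: split at 2 digits → 12° and 59.8032′; 12 + 59.8032/60 = 12.996720
  N ⇒ keep positive
  Lon: degrees = first 3 digits = 78, minutes = 15.0054; 78 + 15.0054/60 = 78.250090
  E → positive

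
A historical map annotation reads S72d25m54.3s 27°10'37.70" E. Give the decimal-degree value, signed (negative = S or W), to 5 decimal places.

Latitude: 25′ + 54.3″ = 25.90500′; 72 + 25.90500/60 = 72.431750
S → negative
Lon: 10′ + 37.7″ = 10.62833′; 27 + 10.62833/60 = 27.177139
E ⇒ keep positive

-72.43175, 27.17714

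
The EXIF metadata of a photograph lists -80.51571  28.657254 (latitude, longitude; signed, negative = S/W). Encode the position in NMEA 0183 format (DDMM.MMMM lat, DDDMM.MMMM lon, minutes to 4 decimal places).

8030.9426,S / 02839.4352,E

Latitude is negative → S; |value| = 80.515710
Lat: minutes = (80.515710 − 80) × 60 = 30.942600
λ: 28° + 0.657254 × 60 = 28° 39.435240′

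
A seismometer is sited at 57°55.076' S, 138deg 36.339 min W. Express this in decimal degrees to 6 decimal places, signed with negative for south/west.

-57.917933, -138.605650

φ: 57 + 55.076/60 = 57.9179333
S → negative
Lon: 138 + 36.339/60 = 138.6056500
hemisphere W, so the sign is −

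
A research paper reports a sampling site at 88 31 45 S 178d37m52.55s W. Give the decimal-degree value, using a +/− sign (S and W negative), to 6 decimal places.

-88.529167, -178.631264

Lat: 31′ + 45″ = 31.75000′; 88 + 31.75000/60 = 88.5291667
S ⇒ negate
λ: 37′ + 52.55″ = 37.87583′; 178 + 37.87583/60 = 178.6312639
W → negative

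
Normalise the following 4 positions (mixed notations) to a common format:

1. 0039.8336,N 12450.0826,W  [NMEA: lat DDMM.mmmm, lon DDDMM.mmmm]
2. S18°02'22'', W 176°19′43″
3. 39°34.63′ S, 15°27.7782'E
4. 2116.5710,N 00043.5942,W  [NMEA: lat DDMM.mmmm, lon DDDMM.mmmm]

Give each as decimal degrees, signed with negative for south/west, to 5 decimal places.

1. 0.66389, -124.83471
2. -18.03944, -176.32861
3. -39.57717, 15.46297
4. 21.27618, -0.72657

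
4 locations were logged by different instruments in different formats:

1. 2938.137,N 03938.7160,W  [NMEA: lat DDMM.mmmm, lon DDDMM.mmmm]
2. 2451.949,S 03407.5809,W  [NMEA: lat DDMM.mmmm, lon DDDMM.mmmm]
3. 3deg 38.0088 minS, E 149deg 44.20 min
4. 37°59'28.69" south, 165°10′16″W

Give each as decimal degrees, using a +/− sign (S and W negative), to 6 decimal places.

1. 29.635617, -39.645267
2. -24.865817, -34.126348
3. -3.633480, 149.736667
4. -37.991303, -165.171111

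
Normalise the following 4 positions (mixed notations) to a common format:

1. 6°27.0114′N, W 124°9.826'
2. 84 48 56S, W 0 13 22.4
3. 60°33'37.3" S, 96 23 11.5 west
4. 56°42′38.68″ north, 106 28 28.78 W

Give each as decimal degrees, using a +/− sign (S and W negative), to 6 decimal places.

1. 6.450190, -124.163767
2. -84.815556, -0.222889
3. -60.560361, -96.386528
4. 56.710744, -106.474661

Point 1:
  Lat: 27.0114′ = 0.450190°; total 6.4501900
  N → positive
  Lon: 9.826′ = 0.163767°; total 124.1637667
  hemisphere W, so the sign is −
Point 2:
  Latitude: 48′ + 56″ = 48.93333′; 84 + 48.93333/60 = 84.8155556
  S ⇒ negate
  Lon: 13′ + 22.4″ = 13.37333′; 0 + 13.37333/60 = 0.2228889
  W ⇒ negate
Point 3:
  Lat: 33′ + 37.3″ = 33.62167′; 60 + 33.62167/60 = 60.5603611
  hemisphere S, so the sign is −
  Lon: 96 + 23/60 + 11.5/3600 = 96.3865278
  W ⇒ negate
Point 4:
  φ: 42′ + 38.68″ = 42.64467′; 56 + 42.64467/60 = 56.7107444
  N → positive
  Lon: 106° + 28/60 + 28.78/3600 = 106 + 0.466667 + 0.007994 = 106.4746611
  hemisphere W, so the sign is −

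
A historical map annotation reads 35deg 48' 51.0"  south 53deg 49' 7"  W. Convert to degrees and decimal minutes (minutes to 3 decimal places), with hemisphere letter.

35° 48.850′ S, 53° 49.117′ W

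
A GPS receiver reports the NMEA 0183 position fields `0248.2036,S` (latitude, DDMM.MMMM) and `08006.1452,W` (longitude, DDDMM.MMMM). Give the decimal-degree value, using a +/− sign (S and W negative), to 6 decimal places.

-2.803393, -80.102420

Lat: degrees = first 2 digits = 2, minutes = 48.2036; 2 + 48.2036/60 = 2.8033933
hemisphere S, so the sign is −
Longitude: split at 3 digits → 080° and 6.1452′; 80 + 6.1452/60 = 80.1024200
W → negative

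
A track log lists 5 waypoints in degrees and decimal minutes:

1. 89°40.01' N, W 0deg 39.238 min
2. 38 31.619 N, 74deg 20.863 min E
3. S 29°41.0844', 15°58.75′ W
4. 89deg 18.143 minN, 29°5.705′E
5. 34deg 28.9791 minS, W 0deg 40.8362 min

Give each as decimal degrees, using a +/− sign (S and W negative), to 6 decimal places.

Point 1:
  Latitude: 40.01′ = 0.666833°; total 89.6668333
  N ⇒ keep positive
  Lon: 0 + 39.238/60 = 0.6539667
  W → negative
Point 2:
  φ: 31.619′ = 0.526983°; total 38.5269833
  N ⇒ keep positive
  Longitude: 20.863′ = 0.347717°; total 74.3477167
  E ⇒ keep positive
Point 3:
  φ: 29 + 41.0844/60 = 29.6847400
  S → negative
  Lon: 15 + 58.75/60 = 15.9791667
  W → negative
Point 4:
  Lat: 18.143′ = 0.302383°; total 89.3023833
  N ⇒ keep positive
  λ: 5.705′ = 0.095083°; total 29.0950833
  E → positive
Point 5:
  Latitude: 34 + 28.9791/60 = 34.4829850
  S ⇒ negate
  Lon: 40.8362′ = 0.680603°; total 0.6806033
  hemisphere W, so the sign is −

1. 89.666833, -0.653967
2. 38.526983, 74.347717
3. -29.684740, -15.979167
4. 89.302383, 29.095083
5. -34.482985, -0.680603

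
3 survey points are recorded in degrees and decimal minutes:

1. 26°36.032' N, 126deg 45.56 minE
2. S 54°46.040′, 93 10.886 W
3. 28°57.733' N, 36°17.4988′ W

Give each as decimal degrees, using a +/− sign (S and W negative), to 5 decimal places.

1. 26.60053, 126.75933
2. -54.76733, -93.18143
3. 28.96222, -36.29165

Point 1:
  Latitude: 36.032′ = 0.600533°; total 26.600533
  N ⇒ keep positive
  Lon: 126 + 45.56/60 = 126.759333
  E → positive
Point 2:
  Lat: 54 + 46.04/60 = 54.767333
  S → negative
  λ: 93 + 10.886/60 = 93.181433
  W → negative
Point 3:
  Latitude: 57.733′ = 0.962217°; total 28.962217
  N ⇒ keep positive
  Longitude: 17.4988′ = 0.291647°; total 36.291647
  hemisphere W, so the sign is −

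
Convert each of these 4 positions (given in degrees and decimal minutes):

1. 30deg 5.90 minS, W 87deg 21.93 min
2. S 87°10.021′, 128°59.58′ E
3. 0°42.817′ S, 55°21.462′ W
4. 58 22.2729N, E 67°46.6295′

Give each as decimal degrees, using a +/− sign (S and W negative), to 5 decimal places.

Point 1:
  Lat: 30 + 5.9/60 = 30.098333
  hemisphere S, so the sign is −
  λ: 87 + 21.93/60 = 87.365500
  W → negative
Point 2:
  Latitude: 10.021′ = 0.167017°; total 87.167017
  hemisphere S, so the sign is −
  λ: 59.58′ = 0.993000°; total 128.993000
  E → positive
Point 3:
  Latitude: 42.817′ = 0.713617°; total 0.713617
  S ⇒ negate
  Lon: 21.462′ = 0.357700°; total 55.357700
  W ⇒ negate
Point 4:
  Latitude: 22.2729′ = 0.371215°; total 58.371215
  N → positive
  λ: 46.6295′ = 0.777158°; total 67.777158
  E ⇒ keep positive

1. -30.09833, -87.36550
2. -87.16702, 128.99300
3. -0.71362, -55.35770
4. 58.37122, 67.77716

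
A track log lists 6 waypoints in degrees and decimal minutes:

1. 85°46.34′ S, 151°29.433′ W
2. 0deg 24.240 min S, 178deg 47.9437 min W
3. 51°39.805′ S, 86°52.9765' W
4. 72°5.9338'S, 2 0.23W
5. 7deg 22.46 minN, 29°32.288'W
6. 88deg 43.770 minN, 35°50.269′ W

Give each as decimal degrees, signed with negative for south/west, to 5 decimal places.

Point 1:
  Latitude: 46.34′ = 0.772333°; total 85.772333
  hemisphere S, so the sign is −
  λ: 29.433′ = 0.490550°; total 151.490550
  hemisphere W, so the sign is −
Point 2:
  Latitude: 0 + 24.24/60 = 0.404000
  hemisphere S, so the sign is −
  Longitude: 178 + 47.9437/60 = 178.799062
  W ⇒ negate
Point 3:
  Lat: 39.805′ = 0.663417°; total 51.663417
  hemisphere S, so the sign is −
  Lon: 86 + 52.9765/60 = 86.882942
  W → negative
Point 4:
  Latitude: 72 + 5.9338/60 = 72.098897
  S ⇒ negate
  Lon: 2 + 0.23/60 = 2.003833
  hemisphere W, so the sign is −
Point 5:
  Lat: 22.46′ = 0.374333°; total 7.374333
  N → positive
  λ: 32.288′ = 0.538133°; total 29.538133
  W → negative
Point 6:
  φ: 43.77′ = 0.729500°; total 88.729500
  N → positive
  Longitude: 50.269′ = 0.837817°; total 35.837817
  W → negative

1. -85.77233, -151.49055
2. -0.40400, -178.79906
3. -51.66342, -86.88294
4. -72.09890, -2.00383
5. 7.37433, -29.53813
6. 88.72950, -35.83782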